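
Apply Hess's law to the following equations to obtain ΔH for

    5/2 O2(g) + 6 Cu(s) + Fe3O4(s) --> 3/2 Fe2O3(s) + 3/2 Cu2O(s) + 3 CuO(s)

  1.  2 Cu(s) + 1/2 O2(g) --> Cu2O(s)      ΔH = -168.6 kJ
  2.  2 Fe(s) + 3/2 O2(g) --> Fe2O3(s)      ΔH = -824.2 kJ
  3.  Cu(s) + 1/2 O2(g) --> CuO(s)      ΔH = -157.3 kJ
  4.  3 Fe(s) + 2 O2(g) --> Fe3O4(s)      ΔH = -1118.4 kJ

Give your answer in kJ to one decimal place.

eq. 1 × 3/2 (scale by 3/2 for the 3/2 Cu2O(s)): (3/2)·(-168.6) = -252.9 kJ
eq. 2 × 3/2 (scale by 3/2 for the 3/2 Fe2O3(s)): (3/2)·(-824.2) = -1236.3 kJ
eq. 3 × 3 (×3 to match 3 CuO(s) in the target): (3)·(-157.3) = -471.9 kJ
eq. 4 reversed (Fe3O4(s) must end up as a reactant): +1118.4 kJ
By Hess's law, ΔH = (-252.9) + (-1236.3) + (-471.9) + (+1118.4) = -842.7 kJ

ΔH = -842.7 kJ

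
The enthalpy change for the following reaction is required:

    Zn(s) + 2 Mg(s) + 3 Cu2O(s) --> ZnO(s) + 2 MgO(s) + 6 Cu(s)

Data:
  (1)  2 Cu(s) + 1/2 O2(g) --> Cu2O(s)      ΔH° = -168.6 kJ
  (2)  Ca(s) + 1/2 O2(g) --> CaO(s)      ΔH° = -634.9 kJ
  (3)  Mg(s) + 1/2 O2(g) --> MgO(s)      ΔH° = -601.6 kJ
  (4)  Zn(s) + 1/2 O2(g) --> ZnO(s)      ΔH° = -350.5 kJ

ΔH° = -1047.9 kJ

(1) reversed and × 3: (-3)·(-168.6) = +505.8 kJ
(2): not needed.
(3) × 2: (2)·(-601.6) = -1203.2 kJ
(4) as written: -350.5 kJ
Combining the equations, ΔH° = (-3)·(-168.6) + (2)·(-601.6) + (1)·(-350.5) = -1047.9 kJ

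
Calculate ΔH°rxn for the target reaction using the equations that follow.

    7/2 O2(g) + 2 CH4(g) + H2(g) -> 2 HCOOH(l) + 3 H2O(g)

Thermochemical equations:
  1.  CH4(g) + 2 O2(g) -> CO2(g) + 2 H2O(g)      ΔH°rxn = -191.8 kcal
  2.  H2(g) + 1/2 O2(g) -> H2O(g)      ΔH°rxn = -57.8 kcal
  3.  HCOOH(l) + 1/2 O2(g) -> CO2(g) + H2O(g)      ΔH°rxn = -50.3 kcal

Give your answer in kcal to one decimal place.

eq. 1 × 2: (2)·(-191.8) = -383.6 kcal
eq. 2 as written: -57.8 kcal
eq. 3 reversed and × 2: (-2)·(-50.3) = +100.6 kcal
Since enthalpy is a state function, ΔH°rxn = (2)·(-191.8) + (1)·(-57.8) + (-2)·(-50.3) = -340.8 kcal

ΔH°rxn = -340.8 kcal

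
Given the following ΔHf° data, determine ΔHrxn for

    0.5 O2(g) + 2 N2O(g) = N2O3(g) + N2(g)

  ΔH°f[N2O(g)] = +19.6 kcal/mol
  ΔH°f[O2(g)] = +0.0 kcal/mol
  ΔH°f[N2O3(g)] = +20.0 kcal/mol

Products: 1·(+20.0) + 1·(+0.0) = +20.0
Reactants: 1/2·(+0.0) + 2·(+19.6) = +39.2
ΔHrxn = (+20.0) − (+39.2) = -19.2 kcal/mol

ΔHrxn = -19.2 kcal/mol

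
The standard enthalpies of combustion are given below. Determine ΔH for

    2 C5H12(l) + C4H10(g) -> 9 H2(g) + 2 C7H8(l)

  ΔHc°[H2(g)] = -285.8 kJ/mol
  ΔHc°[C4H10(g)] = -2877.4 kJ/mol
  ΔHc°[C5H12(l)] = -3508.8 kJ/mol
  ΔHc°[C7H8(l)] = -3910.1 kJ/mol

With combustion enthalpies, reactants minus products:
= [2·(-3508.8) + 1·(-2877.4)] − [9·(-285.8) + 2·(-3910.1)]
= 497.4 kJ/mol

ΔH = 497.4 kJ/mol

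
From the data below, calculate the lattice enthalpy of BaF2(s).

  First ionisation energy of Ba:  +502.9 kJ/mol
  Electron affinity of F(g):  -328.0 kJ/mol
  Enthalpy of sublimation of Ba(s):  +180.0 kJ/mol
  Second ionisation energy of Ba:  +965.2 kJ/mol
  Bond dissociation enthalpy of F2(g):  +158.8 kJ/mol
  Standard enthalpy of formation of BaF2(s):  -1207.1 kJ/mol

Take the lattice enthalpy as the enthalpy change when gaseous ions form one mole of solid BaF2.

ΔHf° = 1·ΔHsub + 1·(ΣIE) + 1·D(F2) + 2·EA + U
-1207.1 = 1·(+180.0) + 1·(+1468.1) + 1·(+158.8) + 2·(-328.0) + U
U = -1207.1 − (+1150.9) = -2358.0 kJ/mol

U = -2358.0 kJ/mol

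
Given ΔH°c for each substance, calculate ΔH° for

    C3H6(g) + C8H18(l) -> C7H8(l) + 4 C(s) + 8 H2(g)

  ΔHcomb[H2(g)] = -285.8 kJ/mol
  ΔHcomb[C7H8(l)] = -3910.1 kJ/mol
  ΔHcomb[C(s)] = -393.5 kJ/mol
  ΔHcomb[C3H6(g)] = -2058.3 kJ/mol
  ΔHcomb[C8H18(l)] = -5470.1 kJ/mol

Using ΔH = Σ nΔHc°(reactants) − Σ nΔHc°(products):
= [1·(-2058.3) + 1·(-5470.1)] − [1·(-3910.1) + 4·(-393.5) + 8·(-285.8)]
= 242.1 kJ/mol

ΔH° = 242.1 kJ/mol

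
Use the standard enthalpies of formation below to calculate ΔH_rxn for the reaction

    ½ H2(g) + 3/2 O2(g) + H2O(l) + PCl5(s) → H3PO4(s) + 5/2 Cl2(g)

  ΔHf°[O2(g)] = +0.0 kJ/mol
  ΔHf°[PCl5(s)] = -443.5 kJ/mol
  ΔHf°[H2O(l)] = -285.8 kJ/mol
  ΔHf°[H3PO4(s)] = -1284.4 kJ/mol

ΔH_rxn = -555.1 kJ/mol

Products: 1·(-1284.4) + 5/2·(+0.0) = -1284.4
Reactants: 1/2·(+0.0) + 3/2·(+0.0) + 1·(-285.8) + 1·(-443.5) = -729.3
ΔH_rxn = (-1284.4) − (-729.3) = -555.1 kJ/mol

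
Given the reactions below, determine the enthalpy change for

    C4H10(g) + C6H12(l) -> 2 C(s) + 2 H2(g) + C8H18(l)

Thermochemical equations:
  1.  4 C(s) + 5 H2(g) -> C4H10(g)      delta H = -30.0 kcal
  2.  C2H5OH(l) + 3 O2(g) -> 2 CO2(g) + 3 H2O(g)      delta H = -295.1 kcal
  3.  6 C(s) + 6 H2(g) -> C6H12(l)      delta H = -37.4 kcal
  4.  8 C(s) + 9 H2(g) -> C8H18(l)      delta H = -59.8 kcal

delta H = 7.6 kcal

eq. 1 reversed: +30.0 kcal
eq. 2: not needed.
eq. 3 reversed: +37.4 kcal
eq. 4 as written: -59.8 kcal
delta H = (+30.0) + (+37.4) + (-59.8) = 7.6 kcal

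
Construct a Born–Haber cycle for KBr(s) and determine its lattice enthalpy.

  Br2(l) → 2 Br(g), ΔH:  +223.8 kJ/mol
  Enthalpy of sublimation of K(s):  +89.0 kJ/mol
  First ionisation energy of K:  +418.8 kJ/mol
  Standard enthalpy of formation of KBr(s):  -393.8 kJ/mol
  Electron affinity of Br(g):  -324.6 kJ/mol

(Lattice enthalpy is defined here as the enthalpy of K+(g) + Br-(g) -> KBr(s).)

U = -688.9 kJ/mol

ΔHf° = 1·ΔHsub + 1·(ΣIE) + 1/2·D(Br2) + 1·EA + U
-393.8 = 1·(+89.0) + 1·(+418.8) + 1/2·(+223.8) + 1·(-324.6) + U
U = -393.8 − (+295.1) = -688.9 kJ/mol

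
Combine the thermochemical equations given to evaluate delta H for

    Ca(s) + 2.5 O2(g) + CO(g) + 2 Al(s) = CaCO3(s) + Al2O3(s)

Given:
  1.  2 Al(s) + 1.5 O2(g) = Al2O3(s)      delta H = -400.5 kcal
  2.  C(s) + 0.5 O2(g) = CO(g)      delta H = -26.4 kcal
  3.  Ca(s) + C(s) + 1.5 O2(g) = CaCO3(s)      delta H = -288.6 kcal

delta H = -662.7 kcal

eq. 1 as written (Al2O3(s) already on the product side): -400.5 kcal
eq. 2 reversed (reverse to put CO(g) on the reactant side): +26.4 kcal
eq. 3 as written (CaCO3(s) already on the product side): -288.6 kcal
Combining the equations, delta H = (-400.5) + (+26.4) + (-288.6) = -662.7 kcal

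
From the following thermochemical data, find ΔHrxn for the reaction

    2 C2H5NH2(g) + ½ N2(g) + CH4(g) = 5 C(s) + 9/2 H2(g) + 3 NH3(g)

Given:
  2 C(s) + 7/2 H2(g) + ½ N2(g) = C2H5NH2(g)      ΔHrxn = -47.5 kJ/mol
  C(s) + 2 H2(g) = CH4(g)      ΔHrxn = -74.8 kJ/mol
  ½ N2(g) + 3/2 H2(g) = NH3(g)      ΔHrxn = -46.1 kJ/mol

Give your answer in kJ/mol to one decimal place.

equation 1 reversed and × 2 (C2H5NH2(g) must end up as a reactant; scale by 2 for the 2 C2H5NH2(g)): (-2)·(-47.5) = +95.0 kJ/mol
equation 2 reversed (CH4(g) must end up as a reactant): +74.8 kJ/mol
equation 3 × 3 (×3 to match 3 NH3(g) in the target): (3)·(-46.1) = -138.3 kJ/mol
ΔHrxn = (-2)·(-47.5) + (-1)·(-74.8) + (3)·(-46.1) = 31.5 kJ/mol

ΔHrxn = 31.5 kJ/mol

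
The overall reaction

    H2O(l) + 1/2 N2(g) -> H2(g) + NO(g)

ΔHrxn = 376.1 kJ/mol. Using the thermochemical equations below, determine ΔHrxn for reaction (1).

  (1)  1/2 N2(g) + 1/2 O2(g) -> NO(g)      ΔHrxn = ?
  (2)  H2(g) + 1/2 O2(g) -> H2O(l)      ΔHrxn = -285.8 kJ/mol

ΔHrxn = 90.3 kJ/mol

(1) as written: contributes x
(2) reversed: +285.8 kJ/mol
+376.1 = (+285.8) + x
x = (+376.1 − (+285.8)) / (1) = 90.3 kJ/mol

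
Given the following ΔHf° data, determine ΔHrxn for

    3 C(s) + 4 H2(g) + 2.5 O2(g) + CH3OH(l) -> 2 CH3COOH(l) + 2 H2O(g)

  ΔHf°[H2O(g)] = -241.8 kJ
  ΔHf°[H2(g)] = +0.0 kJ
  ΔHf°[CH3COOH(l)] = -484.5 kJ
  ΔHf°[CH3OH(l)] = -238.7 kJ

Products: 2·(-484.5) + 2·(-241.8) = -1452.6
Reactants: 3·(+0.0) + 4·(+0.0) + 5/2·(+0.0) + 1·(-238.7) = -238.7
ΔHrxn = (-1452.6) − (-238.7) = -1213.9 kJ

ΔHrxn = -1213.9 kJ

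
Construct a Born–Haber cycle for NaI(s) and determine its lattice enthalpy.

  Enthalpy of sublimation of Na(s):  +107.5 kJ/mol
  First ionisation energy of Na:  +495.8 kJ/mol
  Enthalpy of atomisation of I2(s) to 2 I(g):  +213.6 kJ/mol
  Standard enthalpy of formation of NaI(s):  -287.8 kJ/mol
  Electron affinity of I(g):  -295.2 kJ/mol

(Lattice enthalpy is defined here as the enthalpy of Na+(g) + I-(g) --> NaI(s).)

U = -702.7 kJ/mol

ΔHf° = 1·ΔHsub + 1·(ΣIE) + 1/2·D(I2) + 1·EA + U
-287.8 = 1·(+107.5) + 1·(+495.8) + 1/2·(+213.6) + 1·(-295.2) + U
U = -287.8 − (+414.9) = -702.7 kJ/mol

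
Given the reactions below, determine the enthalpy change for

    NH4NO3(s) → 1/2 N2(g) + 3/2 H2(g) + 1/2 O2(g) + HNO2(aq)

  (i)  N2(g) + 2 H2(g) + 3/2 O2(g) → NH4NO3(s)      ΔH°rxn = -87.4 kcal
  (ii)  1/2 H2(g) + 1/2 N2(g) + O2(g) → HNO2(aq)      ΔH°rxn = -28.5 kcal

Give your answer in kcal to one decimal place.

(i) reversed (reverse to put NH4NO3(s) on the reactant side): +87.4 kcal
(ii) as written (HNO2(aq) already on the product side): -28.5 kcal
Combining the equations, ΔH°rxn = (+87.4) + (-28.5) = 58.9 kcal

ΔH°rxn = 58.9 kcal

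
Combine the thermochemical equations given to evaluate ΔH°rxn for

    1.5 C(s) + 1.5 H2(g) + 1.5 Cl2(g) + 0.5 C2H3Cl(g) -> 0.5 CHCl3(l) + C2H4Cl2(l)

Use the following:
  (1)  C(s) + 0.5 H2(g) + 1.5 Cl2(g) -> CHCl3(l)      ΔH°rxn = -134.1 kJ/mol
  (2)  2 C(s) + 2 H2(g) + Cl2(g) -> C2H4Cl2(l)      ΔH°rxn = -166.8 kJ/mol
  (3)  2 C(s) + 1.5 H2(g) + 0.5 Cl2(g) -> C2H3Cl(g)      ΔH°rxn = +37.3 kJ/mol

ΔH°rxn = -252.5 kJ/mol

(1) × 1/2: (1/2)·(-134.1) = -67.05 kJ/mol
(2) as written: -166.8 kJ/mol
(3) reversed and × 1/2: (-1/2)·(+37.3) = -18.65 kJ/mol
Summing the manipulated equations, ΔH°rxn = (-67.05) + (-166.8) + (-18.65) = -252.5 kJ/mol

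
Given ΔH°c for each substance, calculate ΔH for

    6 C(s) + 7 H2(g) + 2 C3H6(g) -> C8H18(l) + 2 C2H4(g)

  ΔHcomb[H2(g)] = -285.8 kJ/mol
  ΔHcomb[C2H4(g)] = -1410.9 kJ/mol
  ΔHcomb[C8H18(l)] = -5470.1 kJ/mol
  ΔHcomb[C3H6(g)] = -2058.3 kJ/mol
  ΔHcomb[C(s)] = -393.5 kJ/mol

Using ΔH = Σ nΔHc°(reactants) − Σ nΔHc°(products):
= [6·(-393.5) + 7·(-285.8) + 2·(-2058.3)] − [1·(-5470.1) + 2·(-1410.9)]
= -186.3 kJ/mol

ΔH = -186.3 kJ/mol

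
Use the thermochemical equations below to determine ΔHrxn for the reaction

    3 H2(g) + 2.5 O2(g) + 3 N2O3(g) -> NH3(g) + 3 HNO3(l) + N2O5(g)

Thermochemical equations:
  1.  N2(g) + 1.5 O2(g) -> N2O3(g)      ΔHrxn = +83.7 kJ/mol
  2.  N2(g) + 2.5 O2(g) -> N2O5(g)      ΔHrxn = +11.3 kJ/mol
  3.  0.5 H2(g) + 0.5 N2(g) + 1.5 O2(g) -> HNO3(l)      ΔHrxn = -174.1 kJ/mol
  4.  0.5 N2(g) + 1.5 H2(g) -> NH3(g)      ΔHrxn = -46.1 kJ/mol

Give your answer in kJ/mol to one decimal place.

eq. 1 reversed and × 3: (-3)·(+83.7) = -251.1 kJ/mol
eq. 2 as written: +11.3 kJ/mol
eq. 3 × 3: (3)·(-174.1) = -522.3 kJ/mol
eq. 4 as written: -46.1 kJ/mol
ΔHrxn = (-251.1) + (+11.3) + (-522.3) + (-46.1) = -808.2 kJ/mol

ΔHrxn = -808.2 kJ/mol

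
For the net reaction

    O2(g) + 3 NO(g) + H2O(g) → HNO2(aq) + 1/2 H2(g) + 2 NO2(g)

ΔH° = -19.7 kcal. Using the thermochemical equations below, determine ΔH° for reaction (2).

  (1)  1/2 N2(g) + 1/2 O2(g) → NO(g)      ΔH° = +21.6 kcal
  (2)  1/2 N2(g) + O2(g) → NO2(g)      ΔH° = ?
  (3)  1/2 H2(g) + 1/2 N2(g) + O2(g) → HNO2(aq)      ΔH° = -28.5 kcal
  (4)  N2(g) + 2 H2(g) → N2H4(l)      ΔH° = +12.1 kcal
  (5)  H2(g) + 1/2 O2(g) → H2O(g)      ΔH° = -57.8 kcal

(1) reversed and × 3 (NO(g) must end up as a reactant; scale by 3 for the 3 NO(g)): (-3)·(+21.6) = -64.8 kcal
(2) × 2 (scale by 2 for the 2 NO2(g)): contributes 2·x
(3) as written (HNO2(aq) already on the product side): -28.5 kcal
(4): not needed (N2H4(l) appears nowhere else).
(5) reversed (reverse to put H2O(g) on the reactant side): +57.8 kcal
-19.7 = (-64.8) + (-28.5) + (+57.8) + 2·x
x = (-19.7 − (-35.5)) / (2) = 7.9 kcal

ΔH° = 7.9 kcal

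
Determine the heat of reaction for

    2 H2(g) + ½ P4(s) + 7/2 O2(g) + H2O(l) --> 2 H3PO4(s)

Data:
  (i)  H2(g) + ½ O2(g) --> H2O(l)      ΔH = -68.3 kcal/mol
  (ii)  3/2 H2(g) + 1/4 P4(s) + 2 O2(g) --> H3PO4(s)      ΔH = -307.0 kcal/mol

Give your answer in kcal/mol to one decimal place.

(i) reversed: +68.3 kcal/mol
(ii) × 2: (2)·(-307.0) = -614.0 kcal/mol
By Hess's law, ΔH = (+68.3) + (-614.0) = -545.7 kcal/mol

ΔH = -545.7 kcal/mol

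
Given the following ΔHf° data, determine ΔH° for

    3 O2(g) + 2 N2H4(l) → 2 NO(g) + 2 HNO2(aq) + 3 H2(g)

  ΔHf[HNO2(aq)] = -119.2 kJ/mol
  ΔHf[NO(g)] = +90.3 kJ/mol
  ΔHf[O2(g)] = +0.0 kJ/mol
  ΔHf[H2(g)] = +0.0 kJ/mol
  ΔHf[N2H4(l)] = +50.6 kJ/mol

Products: 2·(+90.3) + 2·(-119.2) + 3·(+0.0) = -57.8
Reactants: 3·(+0.0) + 2·(+50.6) = +101.2
ΔH° = (-57.8) − (+101.2) = -159.0 kJ/mol

ΔH° = -159.0 kJ/mol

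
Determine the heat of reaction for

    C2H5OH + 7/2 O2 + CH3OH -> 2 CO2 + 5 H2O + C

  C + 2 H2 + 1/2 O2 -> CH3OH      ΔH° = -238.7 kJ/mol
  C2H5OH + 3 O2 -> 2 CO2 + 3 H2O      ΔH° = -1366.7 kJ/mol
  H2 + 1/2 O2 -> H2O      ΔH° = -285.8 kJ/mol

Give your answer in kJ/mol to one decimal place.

equation 1 reversed: +238.7 kJ/mol
equation 2 as written: -1366.7 kJ/mol
equation 3 × 2: (2)·(-285.8) = -571.6 kJ/mol
ΔH° = (+238.7) + (-1366.7) + (-571.6) = -1699.6 kJ/mol

ΔH° = -1699.6 kJ/mol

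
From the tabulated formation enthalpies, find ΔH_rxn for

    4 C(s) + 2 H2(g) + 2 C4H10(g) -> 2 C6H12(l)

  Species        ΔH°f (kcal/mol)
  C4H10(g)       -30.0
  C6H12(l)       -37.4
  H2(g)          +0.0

ΔH°rxn = Σ nΔHf°(products) − Σ nΔHf°(reactants).
Products: 2·(-37.4) = -74.8
Reactants: 4·(+0.0) + 2·(+0.0) + 2·(-30.0) = -60.0
ΔH_rxn = (-74.8) − (-60.0) = -14.8 kcal/mol

ΔH_rxn = -14.8 kcal/mol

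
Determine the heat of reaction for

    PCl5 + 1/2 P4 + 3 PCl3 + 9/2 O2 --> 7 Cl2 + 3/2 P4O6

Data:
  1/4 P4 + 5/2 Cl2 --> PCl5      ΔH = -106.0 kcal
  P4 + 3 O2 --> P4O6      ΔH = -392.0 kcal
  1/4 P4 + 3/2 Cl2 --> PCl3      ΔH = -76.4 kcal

ΔH = -252.8 kcal

equation 1 reversed (reverse to put PCl5 on the reactant side): +106.0 kcal
equation 2 × 3/2 (×3/2 to match 3/2 P4O6 in the target): (3/2)·(-392.0) = -588.0 kcal
equation 3 reversed and × 3 (PCl3 must end up as a reactant; ×3 to match 3 PCl3 in the target): (-3)·(-76.4) = +229.2 kcal
ΔH = (+106.0) + (-588.0) + (+229.2) = -252.8 kcal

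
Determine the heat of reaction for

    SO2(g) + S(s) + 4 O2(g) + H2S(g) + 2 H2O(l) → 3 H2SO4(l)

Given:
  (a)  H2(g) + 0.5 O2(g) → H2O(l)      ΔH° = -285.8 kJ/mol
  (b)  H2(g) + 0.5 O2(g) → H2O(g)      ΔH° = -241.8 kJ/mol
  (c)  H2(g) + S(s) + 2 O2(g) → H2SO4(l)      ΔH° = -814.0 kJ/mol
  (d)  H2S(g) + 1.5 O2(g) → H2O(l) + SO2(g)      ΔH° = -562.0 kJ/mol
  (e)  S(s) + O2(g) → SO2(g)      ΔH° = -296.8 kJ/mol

ΔH° = -1553.0 kJ/mol

(a) reversed and × 3: (-3)·(-285.8) = +857.4 kJ/mol
(b): not needed.
(c) × 3: (3)·(-814.0) = -2442.0 kJ/mol
(d) as written: -562.0 kJ/mol
(e) reversed and × 2: (-2)·(-296.8) = +593.6 kJ/mol
Summing the manipulated equations, ΔH° = (+857.4) + (-2442.0) + (-562.0) + (+593.6) = -1553.0 kJ/mol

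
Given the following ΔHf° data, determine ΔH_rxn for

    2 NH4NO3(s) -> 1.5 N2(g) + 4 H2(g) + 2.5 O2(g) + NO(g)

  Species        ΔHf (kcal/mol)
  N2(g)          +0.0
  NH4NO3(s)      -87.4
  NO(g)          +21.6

ΔH_rxn = 196.4 kcal/mol

ΔH°rxn = Σ nΔHf°(products) − Σ nΔHf°(reactants).
Products: 3/2·(+0.0) + 4·(+0.0) + 5/2·(+0.0) + 1·(+21.6) = +21.6
Reactants: 2·(-87.4) = -174.8
ΔH_rxn = (+21.6) − (-174.8) = 196.4 kcal/mol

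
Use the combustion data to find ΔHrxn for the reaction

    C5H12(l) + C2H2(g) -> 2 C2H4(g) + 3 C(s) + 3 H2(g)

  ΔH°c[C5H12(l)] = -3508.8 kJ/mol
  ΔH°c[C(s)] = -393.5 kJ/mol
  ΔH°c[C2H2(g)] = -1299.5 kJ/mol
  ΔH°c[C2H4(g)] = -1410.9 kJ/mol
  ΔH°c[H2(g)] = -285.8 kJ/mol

ΔHrxn = 51.4 kJ/mol

With combustion enthalpies, reactants minus products:
= [1·(-3508.8) + 1·(-1299.5)] − [2·(-1410.9) + 3·(-393.5) + 3·(-285.8)]
= 51.4 kJ/mol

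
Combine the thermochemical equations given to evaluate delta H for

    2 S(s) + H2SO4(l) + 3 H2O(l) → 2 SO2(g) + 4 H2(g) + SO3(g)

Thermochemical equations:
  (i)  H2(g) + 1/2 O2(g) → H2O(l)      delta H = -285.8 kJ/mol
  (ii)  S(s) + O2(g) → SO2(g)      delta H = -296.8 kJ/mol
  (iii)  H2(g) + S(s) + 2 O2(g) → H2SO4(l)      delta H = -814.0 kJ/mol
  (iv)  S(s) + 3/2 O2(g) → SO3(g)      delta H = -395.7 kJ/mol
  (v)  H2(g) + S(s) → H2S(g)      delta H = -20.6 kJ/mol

delta H = 682.1 kJ/mol

(i) reversed and × 3: (-3)·(-285.8) = +857.4 kJ/mol
(ii) × 2: (2)·(-296.8) = -593.6 kJ/mol
(iii) reversed: +814.0 kJ/mol
(iv) as written: -395.7 kJ/mol
(v): not needed.
By Hess's law, delta H = (+857.4) + (-593.6) + (+814.0) + (-395.7) = 682.1 kJ/mol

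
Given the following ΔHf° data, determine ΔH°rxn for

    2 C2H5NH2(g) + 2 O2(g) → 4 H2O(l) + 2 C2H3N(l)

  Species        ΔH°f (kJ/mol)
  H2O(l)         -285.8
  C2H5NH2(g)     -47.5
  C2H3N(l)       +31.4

Products: 4·(-285.8) + 2·(+31.4) = -1080.4
Reactants: 2·(-47.5) + 2·(+0.0) = -95.0
ΔH°rxn = (-1080.4) − (-95.0) = -985.4 kJ/mol

ΔH°rxn = -985.4 kJ/mol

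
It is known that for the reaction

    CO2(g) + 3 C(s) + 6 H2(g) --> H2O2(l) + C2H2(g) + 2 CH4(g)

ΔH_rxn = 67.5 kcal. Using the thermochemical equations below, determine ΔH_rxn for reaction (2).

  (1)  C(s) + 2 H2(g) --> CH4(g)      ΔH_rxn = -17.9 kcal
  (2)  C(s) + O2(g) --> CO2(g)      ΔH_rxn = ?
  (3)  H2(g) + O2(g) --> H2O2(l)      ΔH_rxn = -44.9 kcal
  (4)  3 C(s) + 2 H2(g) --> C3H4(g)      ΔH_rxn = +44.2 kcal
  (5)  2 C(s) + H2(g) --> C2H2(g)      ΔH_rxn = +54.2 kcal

ΔH_rxn = -94.0 kcal

(1) × 2 (scale by 2 for the 2 CH4(g)): (2)·(-17.9) = -35.8 kcal
(2) reversed (reverse to put CO2(g) on the reactant side): contributes −x
(3) as written (H2O2(l) already on the product side): -44.9 kcal
(4): not needed (C3H4(g) appears nowhere else).
(5) as written (C2H2(g) already on the product side): +54.2 kcal
+67.5 = (-35.8) + (-44.9) + (+54.2) − x
x = (+67.5 − (-26.5)) / (-1) = -94.0 kcal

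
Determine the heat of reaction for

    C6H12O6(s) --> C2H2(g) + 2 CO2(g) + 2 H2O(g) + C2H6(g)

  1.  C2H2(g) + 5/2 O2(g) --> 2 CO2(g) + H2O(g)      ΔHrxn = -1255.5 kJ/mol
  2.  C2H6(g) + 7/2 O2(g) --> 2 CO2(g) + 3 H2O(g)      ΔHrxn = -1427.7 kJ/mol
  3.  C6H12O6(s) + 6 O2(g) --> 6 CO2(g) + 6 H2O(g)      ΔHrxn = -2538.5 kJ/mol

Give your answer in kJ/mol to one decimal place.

ΔHrxn = 144.7 kJ/mol

eq. 1 reversed: +1255.5 kJ/mol
eq. 2 reversed: +1427.7 kJ/mol
eq. 3 as written: -2538.5 kJ/mol
Combining the equations, ΔHrxn = (+1255.5) + (+1427.7) + (-2538.5) = 144.7 kJ/mol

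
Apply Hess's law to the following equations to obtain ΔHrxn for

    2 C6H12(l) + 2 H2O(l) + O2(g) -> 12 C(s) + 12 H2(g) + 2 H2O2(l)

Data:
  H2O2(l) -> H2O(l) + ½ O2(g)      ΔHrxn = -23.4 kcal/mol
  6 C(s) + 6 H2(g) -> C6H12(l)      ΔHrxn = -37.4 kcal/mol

equation 1 reversed and × 2: (-2)·(-23.4) = +46.8 kcal/mol
equation 2 reversed and × 2: (-2)·(-37.4) = +74.8 kcal/mol
ΔHrxn = (-2)·(-23.4) + (-2)·(-37.4) = 121.6 kcal/mol

ΔHrxn = 121.6 kcal/mol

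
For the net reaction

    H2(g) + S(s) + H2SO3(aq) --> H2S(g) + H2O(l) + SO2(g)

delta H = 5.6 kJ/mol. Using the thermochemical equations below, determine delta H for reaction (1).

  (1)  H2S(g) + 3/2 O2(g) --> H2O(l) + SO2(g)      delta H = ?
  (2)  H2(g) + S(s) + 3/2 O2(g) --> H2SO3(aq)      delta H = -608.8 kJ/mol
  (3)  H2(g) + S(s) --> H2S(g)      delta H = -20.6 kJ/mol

(1) as written (H2O(l) already on the product side): contributes x
(2) reversed (reverse to put H2SO3(aq) on the reactant side): +608.8 kJ/mol
(3) × 2: (2)·(-20.6) = -41.2 kJ/mol
+5.6 = (+608.8) + (-41.2) + x
x = (+5.6 − (+567.6)) / (1) = -562.0 kJ/mol

delta H = -562.0 kJ/mol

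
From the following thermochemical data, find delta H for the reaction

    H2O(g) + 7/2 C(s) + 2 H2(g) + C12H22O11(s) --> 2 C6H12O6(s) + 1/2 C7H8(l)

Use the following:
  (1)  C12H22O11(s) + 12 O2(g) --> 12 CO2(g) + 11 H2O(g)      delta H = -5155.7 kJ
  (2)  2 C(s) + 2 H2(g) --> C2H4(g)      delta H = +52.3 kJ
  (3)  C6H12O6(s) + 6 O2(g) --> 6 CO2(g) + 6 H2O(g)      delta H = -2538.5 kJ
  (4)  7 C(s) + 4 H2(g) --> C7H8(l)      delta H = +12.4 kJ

delta H = -72.5 kJ

(1) as written (C12H22O11(s) already on the reactant side): -5155.7 kJ
(2): not needed (C2H4(g) appears nowhere else).
(3) reversed and × 2 (reverse to put C6H12O6(s) on the product side; scale by 2 for the 2 C6H12O6(s)): (-2)·(-2538.5) = +5077.0 kJ
(4) × 1/2 (scale by 1/2 for the 1/2 C7H8(l)): (1/2)·(+12.4) = +6.2 kJ
Combining the equations, delta H = (-5155.7) + (+5077.0) + (+6.2) = -72.5 kJ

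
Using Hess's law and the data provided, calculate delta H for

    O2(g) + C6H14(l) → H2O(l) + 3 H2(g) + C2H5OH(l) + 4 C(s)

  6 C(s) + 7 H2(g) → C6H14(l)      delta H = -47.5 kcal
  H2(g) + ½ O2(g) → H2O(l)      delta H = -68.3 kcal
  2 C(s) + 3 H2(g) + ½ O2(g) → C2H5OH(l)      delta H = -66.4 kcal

delta H = -87.2 kcal

equation 1 reversed: +47.5 kcal
equation 2 as written: -68.3 kcal
equation 3 as written: -66.4 kcal
delta H = (-1)·(-47.5) + (1)·(-68.3) + (1)·(-66.4) = -87.2 kcal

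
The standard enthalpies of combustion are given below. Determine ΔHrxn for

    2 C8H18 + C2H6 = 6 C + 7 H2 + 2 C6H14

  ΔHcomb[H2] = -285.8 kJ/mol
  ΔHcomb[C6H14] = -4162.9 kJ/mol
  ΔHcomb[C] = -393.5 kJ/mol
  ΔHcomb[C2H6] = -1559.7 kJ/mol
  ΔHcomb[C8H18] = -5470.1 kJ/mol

With combustion enthalpies, reactants minus products:
= [2·(-5470.1) + 1·(-1559.7)] − [6·(-393.5) + 7·(-285.8) + 2·(-4162.9)]
= 187.5 kJ/mol

ΔHrxn = 187.5 kJ/mol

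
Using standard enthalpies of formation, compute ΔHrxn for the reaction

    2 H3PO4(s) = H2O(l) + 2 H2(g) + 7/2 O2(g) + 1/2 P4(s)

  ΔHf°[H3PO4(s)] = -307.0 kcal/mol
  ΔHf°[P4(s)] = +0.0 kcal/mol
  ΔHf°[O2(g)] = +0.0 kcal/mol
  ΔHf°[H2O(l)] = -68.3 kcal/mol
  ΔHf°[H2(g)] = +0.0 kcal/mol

Products: 1·(-68.3) + 2·(+0.0) + 7/2·(+0.0) + 1/2·(+0.0) = -68.3
Reactants: 2·(-307.0) = -614.0
ΔHrxn = (-68.3) − (-614.0) = 545.7 kcal/mol

ΔHrxn = 545.7 kcal/mol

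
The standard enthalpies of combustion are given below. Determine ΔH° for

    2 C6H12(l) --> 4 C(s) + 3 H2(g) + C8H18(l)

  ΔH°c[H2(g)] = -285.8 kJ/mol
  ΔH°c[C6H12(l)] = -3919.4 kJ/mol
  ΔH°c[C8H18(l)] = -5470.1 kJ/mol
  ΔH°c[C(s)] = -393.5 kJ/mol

With combustion enthalpies, reactants minus products:
= [2·(-3919.4)] − [4·(-393.5) + 3·(-285.8) + 1·(-5470.1)]
= 62.7 kJ/mol

ΔH° = 62.7 kJ/mol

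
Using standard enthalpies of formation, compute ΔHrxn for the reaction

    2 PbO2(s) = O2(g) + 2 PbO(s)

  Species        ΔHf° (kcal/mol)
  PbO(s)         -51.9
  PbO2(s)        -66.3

Products: 1·(+0.0) + 2·(-51.9) = -103.8
Reactants: 2·(-66.3) = -132.6
ΔHrxn = (-103.8) − (-132.6) = 28.8 kcal/mol

ΔHrxn = 28.8 kcal/mol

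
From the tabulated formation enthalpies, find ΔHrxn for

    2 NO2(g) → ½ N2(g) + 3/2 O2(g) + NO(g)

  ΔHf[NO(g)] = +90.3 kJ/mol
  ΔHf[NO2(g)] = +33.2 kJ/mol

Products: 1/2·(+0.0) + 3/2·(+0.0) + 1·(+90.3) = +90.3
Reactants: 2·(+33.2) = +66.4
ΔHrxn = (+90.3) − (+66.4) = 23.9 kJ/mol

ΔHrxn = 23.9 kJ/mol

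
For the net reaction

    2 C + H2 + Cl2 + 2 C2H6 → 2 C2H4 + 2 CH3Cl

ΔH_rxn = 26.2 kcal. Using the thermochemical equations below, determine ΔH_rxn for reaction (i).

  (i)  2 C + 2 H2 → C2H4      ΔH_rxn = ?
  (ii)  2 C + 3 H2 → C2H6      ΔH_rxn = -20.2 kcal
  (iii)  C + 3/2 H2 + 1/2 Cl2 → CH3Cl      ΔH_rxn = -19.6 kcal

(i) × 2 (scale by 2 for the 2 C2H4): contributes 2·x
(ii) reversed and × 2 (C2H6 must end up as a reactant; scale by 2 for the 2 C2H6): (-2)·(-20.2) = +40.4 kcal
(iii) × 2 (×2 to match 2 CH3Cl in the target): (2)·(-19.6) = -39.2 kcal
+26.2 = (+40.4) + (-39.2) + 2·x
x = (+26.2 − (+1.2)) / (2) = 12.5 kcal

ΔH_rxn = 12.5 kcal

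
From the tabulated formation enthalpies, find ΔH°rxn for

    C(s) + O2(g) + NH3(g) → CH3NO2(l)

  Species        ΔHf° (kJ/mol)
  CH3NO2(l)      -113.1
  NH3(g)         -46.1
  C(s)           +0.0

Products: 1·(-113.1) = -113.1
Reactants: 1·(+0.0) + 1·(+0.0) + 1·(-46.1) = -46.1
ΔH°rxn = (-113.1) − (-46.1) = -67.0 kJ/mol

ΔH°rxn = -67.0 kJ/mol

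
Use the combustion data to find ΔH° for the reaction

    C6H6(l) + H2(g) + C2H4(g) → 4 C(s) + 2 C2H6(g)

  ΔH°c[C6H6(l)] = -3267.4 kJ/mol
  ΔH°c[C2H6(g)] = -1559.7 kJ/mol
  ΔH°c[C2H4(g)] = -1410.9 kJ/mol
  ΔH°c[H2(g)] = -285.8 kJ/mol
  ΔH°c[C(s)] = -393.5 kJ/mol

Using ΔH = Σ nΔHc°(reactants) − Σ nΔHc°(products):
= [1·(-3267.4) + 1·(-285.8) + 1·(-1410.9)] − [4·(-393.5) + 2·(-1559.7)]
= -270.7 kJ/mol

ΔH° = -270.7 kJ/mol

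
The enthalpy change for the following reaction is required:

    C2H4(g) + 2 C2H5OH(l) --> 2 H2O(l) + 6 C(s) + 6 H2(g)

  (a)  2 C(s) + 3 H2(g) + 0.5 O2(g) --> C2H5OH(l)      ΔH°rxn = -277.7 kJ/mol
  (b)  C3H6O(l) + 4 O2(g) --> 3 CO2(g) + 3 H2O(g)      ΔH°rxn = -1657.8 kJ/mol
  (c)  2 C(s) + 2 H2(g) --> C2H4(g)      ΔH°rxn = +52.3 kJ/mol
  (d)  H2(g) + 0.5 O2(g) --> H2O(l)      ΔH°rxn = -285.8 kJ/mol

ΔH°rxn = -68.5 kJ/mol

(a) reversed and × 2: (-2)·(-277.7) = +555.4 kJ/mol
(b): not needed.
(c) reversed: -52.3 kJ/mol
(d) × 2: (2)·(-285.8) = -571.6 kJ/mol
By Hess's law, ΔH°rxn = (-2)·(-277.7) + (-1)·(+52.3) + (2)·(-285.8) = -68.5 kJ/mol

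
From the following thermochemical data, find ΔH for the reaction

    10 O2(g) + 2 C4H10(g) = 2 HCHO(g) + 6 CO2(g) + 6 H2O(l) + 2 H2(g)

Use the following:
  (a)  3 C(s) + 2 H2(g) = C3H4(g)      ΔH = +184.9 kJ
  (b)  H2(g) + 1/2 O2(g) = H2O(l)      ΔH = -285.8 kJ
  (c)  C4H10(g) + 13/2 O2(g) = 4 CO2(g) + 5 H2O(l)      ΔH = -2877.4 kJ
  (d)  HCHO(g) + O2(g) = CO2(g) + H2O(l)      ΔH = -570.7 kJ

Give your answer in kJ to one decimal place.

ΔH = -4041.8 kJ

(a): not needed (C3H4(g) appears nowhere else).
(b) reversed and × 2: (-2)·(-285.8) = +571.6 kJ
(c) × 2 (×2 to match 2 C4H10(g) in the target): (2)·(-2877.4) = -5754.8 kJ
(d) reversed and × 2 (HCHO(g) must end up as a product; scale by 2 for the 2 HCHO(g)): (-2)·(-570.7) = +1141.4 kJ
ΔH = (-2)·(-285.8) + (2)·(-2877.4) + (-2)·(-570.7) = -4041.8 kJ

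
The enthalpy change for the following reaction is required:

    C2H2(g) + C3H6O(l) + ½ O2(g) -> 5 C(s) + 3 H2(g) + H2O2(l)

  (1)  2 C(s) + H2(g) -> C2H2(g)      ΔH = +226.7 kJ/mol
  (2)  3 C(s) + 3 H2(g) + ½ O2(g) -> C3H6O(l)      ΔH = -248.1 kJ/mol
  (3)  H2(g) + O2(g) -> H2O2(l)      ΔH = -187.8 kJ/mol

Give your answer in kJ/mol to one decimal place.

ΔH = -166.4 kJ/mol

(1) reversed (C2H2(g) must end up as a reactant): -226.7 kJ/mol
(2) reversed (C3H6O(l) must end up as a reactant): +248.1 kJ/mol
(3) as written (H2O2(l) already on the product side): -187.8 kJ/mol
ΔH = (-1)·(+226.7) + (-1)·(-248.1) + (1)·(-187.8) = -166.4 kJ/mol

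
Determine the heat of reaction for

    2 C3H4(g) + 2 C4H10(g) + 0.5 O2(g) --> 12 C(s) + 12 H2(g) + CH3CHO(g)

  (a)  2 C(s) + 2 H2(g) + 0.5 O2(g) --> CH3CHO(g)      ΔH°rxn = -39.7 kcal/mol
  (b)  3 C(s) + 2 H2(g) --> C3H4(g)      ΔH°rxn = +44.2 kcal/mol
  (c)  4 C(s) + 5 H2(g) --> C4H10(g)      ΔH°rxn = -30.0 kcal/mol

(a) as written (CH3CHO(g) already on the product side): -39.7 kcal/mol
(b) reversed and × 2 (reverse to put C3H4(g) on the reactant side; ×2 to match 2 C3H4(g) in the target): (-2)·(+44.2) = -88.4 kcal/mol
(c) reversed and × 2 (reverse to put C4H10(g) on the reactant side; ×2 to match 2 C4H10(g) in the target): (-2)·(-30.0) = +60.0 kcal/mol
Combining the equations, ΔH°rxn = (-39.7) + (-88.4) + (+60.0) = -68.1 kcal/mol

ΔH°rxn = -68.1 kcal/mol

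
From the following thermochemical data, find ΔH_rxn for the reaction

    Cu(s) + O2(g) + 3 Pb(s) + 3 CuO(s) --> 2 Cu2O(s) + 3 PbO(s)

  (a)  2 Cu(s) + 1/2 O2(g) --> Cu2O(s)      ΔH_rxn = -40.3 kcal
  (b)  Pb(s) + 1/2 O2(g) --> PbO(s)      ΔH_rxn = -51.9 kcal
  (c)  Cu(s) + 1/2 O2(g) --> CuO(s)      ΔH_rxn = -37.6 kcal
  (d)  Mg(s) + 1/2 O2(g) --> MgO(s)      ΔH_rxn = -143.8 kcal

ΔH_rxn = -123.5 kcal

(a) × 2: (2)·(-40.3) = -80.6 kcal
(b) × 3: (3)·(-51.9) = -155.7 kcal
(c) reversed and × 3: (-3)·(-37.6) = +112.8 kcal
(d): not needed.
ΔH_rxn = (2)·(-40.3) + (3)·(-51.9) + (-3)·(-37.6) = -123.5 kcal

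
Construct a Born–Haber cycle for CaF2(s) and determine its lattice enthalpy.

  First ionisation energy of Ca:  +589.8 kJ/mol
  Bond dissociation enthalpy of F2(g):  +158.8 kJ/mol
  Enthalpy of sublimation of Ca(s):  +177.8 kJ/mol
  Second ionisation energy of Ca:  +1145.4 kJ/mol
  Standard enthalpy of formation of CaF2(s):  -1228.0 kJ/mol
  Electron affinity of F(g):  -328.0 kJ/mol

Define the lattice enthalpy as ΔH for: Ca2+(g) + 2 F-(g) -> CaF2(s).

U = -2643.8 kJ/mol

ΔHf° = 1·ΔHsub + 1·(ΣIE) + 1·D(F2) + 2·EA + U
-1228.0 = 1·(+177.8) + 1·(+1735.2) + 1·(+158.8) + 2·(-328.0) + U
U = -1228.0 − (+1415.8) = -2643.8 kJ/mol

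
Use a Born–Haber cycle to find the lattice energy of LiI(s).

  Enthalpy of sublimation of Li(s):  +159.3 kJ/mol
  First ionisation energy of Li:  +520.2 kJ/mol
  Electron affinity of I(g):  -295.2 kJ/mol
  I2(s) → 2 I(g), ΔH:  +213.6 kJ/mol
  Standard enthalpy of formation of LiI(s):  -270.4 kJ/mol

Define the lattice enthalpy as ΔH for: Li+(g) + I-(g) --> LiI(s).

ΔHf° = 1·ΔHsub + 1·(ΣIE) + 1/2·D(I2) + 1·EA + U
-270.4 = 1·(+159.3) + 1·(+520.2) + 1/2·(+213.6) + 1·(-295.2) + U
U = -270.4 − (+491.1) = -761.5 kJ/mol

U = -761.5 kJ/mol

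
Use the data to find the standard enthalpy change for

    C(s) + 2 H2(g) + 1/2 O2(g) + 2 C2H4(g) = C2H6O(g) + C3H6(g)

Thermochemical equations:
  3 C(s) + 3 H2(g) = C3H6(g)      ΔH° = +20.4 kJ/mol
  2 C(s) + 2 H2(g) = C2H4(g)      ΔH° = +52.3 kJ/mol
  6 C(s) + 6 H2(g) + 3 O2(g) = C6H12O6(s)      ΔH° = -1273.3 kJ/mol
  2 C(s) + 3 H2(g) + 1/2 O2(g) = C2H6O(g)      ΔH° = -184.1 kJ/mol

ΔH° = -268.3 kJ/mol

equation 1 as written: +20.4 kJ/mol
equation 2 reversed and × 2: (-2)·(+52.3) = -104.6 kJ/mol
equation 3: not needed.
equation 4 as written: -184.1 kJ/mol
Since enthalpy is a state function, ΔH° = (1)·(+20.4) + (-2)·(+52.3) + (1)·(-184.1) = -268.3 kJ/mol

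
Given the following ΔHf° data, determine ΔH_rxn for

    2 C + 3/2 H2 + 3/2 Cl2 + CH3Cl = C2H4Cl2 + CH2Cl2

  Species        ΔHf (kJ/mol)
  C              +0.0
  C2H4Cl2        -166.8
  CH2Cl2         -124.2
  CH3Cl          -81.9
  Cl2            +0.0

ΔH_rxn = -209.1 kJ/mol

ΔH°rxn = Σ nΔHf°(products) − Σ nΔHf°(reactants).
Products: 1·(-166.8) + 1·(-124.2) = -291.0
Reactants: 2·(+0.0) + 3/2·(+0.0) + 3/2·(+0.0) + 1·(-81.9) = -81.9
ΔH_rxn = (-291.0) − (-81.9) = -209.1 kJ/mol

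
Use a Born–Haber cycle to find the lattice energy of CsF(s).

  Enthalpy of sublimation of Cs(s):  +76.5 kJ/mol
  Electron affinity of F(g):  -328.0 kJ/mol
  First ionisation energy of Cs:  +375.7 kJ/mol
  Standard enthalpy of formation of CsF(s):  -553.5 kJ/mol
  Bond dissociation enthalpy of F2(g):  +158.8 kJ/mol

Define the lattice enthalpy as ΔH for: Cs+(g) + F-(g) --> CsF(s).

ΔHf° = 1·ΔHsub + 1·(ΣIE) + 1/2·D(F2) + 1·EA + U
-553.5 = 1·(+76.5) + 1·(+375.7) + 1/2·(+158.8) + 1·(-328.0) + U
U = -553.5 − (+203.6) = -757.1 kJ/mol

U = -757.1 kJ/mol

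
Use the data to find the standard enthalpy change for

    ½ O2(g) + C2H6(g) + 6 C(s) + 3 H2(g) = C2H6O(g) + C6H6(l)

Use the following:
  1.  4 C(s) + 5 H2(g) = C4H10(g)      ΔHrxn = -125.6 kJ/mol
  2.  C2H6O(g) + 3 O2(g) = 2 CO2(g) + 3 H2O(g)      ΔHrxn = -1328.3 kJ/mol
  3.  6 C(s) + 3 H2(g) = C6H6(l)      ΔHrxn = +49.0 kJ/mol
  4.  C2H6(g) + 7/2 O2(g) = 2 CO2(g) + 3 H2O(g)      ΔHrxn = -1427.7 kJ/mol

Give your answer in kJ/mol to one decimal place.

eq. 1: not needed (C4H10(g) appears nowhere else).
eq. 2 reversed (reverse to put C2H6O(g) on the product side): +1328.3 kJ/mol
eq. 3 as written (C6H6(l) already on the product side): +49.0 kJ/mol
eq. 4 as written (C2H6(g) already on the reactant side): -1427.7 kJ/mol
ΔHrxn = (+1328.3) + (+49.0) + (-1427.7) = -50.4 kJ/mol

ΔHrxn = -50.4 kJ/mol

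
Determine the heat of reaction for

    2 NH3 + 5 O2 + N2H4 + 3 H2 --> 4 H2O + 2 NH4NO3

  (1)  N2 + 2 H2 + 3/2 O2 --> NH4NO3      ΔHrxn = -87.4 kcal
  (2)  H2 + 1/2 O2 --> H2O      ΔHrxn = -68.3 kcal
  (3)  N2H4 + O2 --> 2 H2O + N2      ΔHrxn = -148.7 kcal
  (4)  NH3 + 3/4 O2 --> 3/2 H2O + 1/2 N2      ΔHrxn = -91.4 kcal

ΔHrxn = -438.0 kcal

(1) × 2: (2)·(-87.4) = -174.8 kcal
(2) reversed: +68.3 kcal
(3) as written: -148.7 kcal
(4) × 2: (2)·(-91.4) = -182.8 kcal
Summing the manipulated equations, ΔHrxn = (-174.8) + (+68.3) + (-148.7) + (-182.8) = -438.0 kcal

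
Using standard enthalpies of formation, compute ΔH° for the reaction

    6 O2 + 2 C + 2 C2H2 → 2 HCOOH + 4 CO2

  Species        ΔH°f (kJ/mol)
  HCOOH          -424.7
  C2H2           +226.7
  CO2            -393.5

Products: 2·(-424.7) + 4·(-393.5) = -2423.4
Reactants: 6·(+0.0) + 2·(+0.0) + 2·(+226.7) = +453.4
ΔH° = (-2423.4) − (+453.4) = -2876.8 kJ/mol

ΔH° = -2876.8 kJ/mol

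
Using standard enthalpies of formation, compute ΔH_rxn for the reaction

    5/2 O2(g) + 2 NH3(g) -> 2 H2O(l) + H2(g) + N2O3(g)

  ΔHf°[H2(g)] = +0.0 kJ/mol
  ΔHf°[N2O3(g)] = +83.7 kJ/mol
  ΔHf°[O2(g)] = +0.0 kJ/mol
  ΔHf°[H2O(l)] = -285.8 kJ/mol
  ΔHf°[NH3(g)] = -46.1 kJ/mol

ΔH_rxn = -395.7 kJ/mol

ΔH°rxn = Σ nΔHf°(products) − Σ nΔHf°(reactants).
Products: 2·(-285.8) + 1·(+0.0) + 1·(+83.7) = -487.9
Reactants: 5/2·(+0.0) + 2·(-46.1) = -92.2
ΔH_rxn = (-487.9) − (-92.2) = -395.7 kJ/mol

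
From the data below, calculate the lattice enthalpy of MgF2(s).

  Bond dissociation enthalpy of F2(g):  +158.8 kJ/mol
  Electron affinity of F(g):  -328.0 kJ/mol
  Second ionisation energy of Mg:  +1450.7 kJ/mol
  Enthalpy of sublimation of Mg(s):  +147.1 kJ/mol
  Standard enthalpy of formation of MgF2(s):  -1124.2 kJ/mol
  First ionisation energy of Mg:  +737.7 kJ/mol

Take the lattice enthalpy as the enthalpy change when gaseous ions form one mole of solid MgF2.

ΔHf° = 1·ΔHsub + 1·(ΣIE) + 1·D(F2) + 2·EA + U
-1124.2 = 1·(+147.1) + 1·(+2188.4) + 1·(+158.8) + 2·(-328.0) + U
U = -1124.2 − (+1838.3) = -2962.5 kJ/mol

U = -2962.5 kJ/mol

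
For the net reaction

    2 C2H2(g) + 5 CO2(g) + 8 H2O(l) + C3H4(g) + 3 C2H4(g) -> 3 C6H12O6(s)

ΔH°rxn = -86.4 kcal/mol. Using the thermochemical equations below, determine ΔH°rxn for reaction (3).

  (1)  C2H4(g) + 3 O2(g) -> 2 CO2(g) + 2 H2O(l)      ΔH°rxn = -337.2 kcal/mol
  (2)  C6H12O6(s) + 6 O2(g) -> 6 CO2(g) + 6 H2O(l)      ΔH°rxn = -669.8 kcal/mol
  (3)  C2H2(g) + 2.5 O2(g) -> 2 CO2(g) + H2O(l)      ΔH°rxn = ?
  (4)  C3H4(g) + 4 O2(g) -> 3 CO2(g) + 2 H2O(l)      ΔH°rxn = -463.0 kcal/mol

ΔH°rxn = -310.6 kcal/mol

(1) × 3: (3)·(-337.2) = -1011.6 kcal/mol
(2) reversed and × 3: (-3)·(-669.8) = +2009.4 kcal/mol
(3) × 2: contributes 2·x
(4) as written: -463.0 kcal/mol
-86.4 = (-1011.6) + (+2009.4) + (-463.0) + 2·x
x = (-86.4 − (+534.8)) / (2) = -310.6 kcal/mol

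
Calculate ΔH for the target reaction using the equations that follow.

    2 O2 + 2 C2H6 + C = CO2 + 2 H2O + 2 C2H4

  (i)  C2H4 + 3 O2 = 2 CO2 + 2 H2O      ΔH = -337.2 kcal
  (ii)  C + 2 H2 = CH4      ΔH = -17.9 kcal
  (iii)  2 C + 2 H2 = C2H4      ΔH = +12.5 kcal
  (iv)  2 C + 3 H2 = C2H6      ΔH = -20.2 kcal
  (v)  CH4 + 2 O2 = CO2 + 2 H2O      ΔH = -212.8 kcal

ΔH = -165.3 kcal

(i): not needed.
(ii) as written: -17.9 kcal
(iii) × 2: (2)·(+12.5) = +25.0 kcal
(iv) reversed and × 2: (-2)·(-20.2) = +40.4 kcal
(v) as written: -212.8 kcal
By Hess's law, ΔH = (-17.9) + (+25.0) + (+40.4) + (-212.8) = -165.3 kcal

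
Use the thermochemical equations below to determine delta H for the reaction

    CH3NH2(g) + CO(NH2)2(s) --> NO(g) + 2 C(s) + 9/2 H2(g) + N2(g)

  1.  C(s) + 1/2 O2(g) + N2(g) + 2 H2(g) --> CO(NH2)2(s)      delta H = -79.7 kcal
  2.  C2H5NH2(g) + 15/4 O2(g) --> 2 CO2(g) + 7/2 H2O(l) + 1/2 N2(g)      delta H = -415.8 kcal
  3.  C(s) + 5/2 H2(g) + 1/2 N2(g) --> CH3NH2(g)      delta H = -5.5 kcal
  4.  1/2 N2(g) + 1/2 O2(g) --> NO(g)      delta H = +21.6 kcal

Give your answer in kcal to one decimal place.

eq. 1 reversed (CO(NH2)2(s) must end up as a reactant): +79.7 kcal
eq. 2: not needed (CO2(g) appears nowhere else).
eq. 3 reversed (reverse to put CH3NH2(g) on the reactant side): +5.5 kcal
eq. 4 as written (NO(g) already on the product side): +21.6 kcal
delta H = (+79.7) + (+5.5) + (+21.6) = 106.8 kcal

delta H = 106.8 kcal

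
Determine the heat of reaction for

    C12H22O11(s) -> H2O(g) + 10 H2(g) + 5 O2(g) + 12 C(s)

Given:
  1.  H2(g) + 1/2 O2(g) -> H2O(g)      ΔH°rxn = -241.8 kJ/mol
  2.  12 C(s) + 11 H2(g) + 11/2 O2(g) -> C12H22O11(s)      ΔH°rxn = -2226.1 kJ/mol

eq. 1 as written (H2O(g) already on the product side): -241.8 kJ/mol
eq. 2 reversed (reverse to put C12H22O11(s) on the reactant side): +2226.1 kJ/mol
Since enthalpy is a state function, ΔH°rxn = (-241.8) + (+2226.1) = 1984.3 kJ/mol

ΔH°rxn = 1984.3 kJ/mol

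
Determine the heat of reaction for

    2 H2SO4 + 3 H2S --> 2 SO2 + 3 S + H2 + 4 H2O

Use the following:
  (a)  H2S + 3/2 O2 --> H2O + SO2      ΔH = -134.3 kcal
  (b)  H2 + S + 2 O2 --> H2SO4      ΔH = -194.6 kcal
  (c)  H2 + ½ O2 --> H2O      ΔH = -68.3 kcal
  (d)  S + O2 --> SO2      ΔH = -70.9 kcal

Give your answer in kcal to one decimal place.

ΔH = -11.1 kcal

(a) × 3 (scale by 3 for the 3 H2S): (3)·(-134.3) = -402.9 kcal
(b) reversed and × 2 (reverse to put H2SO4 on the reactant side; ×2 to match 2 H2SO4 in the target): (-2)·(-194.6) = +389.2 kcal
(c) as written: -68.3 kcal
(d) reversed: +70.9 kcal
ΔH = (3)·(-134.3) + (-2)·(-194.6) + (1)·(-68.3) + (-1)·(-70.9) = -11.1 kcal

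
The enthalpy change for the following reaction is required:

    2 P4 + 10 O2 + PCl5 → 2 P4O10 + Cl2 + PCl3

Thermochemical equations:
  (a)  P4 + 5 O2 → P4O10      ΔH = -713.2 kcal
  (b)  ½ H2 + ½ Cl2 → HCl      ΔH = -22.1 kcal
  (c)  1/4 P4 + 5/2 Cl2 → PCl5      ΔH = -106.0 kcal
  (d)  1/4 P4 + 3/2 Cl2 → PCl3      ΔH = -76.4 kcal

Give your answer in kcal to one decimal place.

(a) × 2: (2)·(-713.2) = -1426.4 kcal
(b): not needed.
(c) reversed: +106.0 kcal
(d) as written: -76.4 kcal
Since enthalpy is a state function, ΔH = (-1426.4) + (+106.0) + (-76.4) = -1396.8 kcal

ΔH = -1396.8 kcal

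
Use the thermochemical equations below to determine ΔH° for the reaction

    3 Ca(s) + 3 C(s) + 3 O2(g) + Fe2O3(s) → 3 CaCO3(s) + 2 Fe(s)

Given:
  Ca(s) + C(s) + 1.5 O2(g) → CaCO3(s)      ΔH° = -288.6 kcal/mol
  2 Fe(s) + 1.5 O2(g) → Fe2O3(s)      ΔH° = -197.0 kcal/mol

ΔH° = -668.8 kcal/mol

equation 1 × 3 (×3 to match 3 CaCO3(s) in the target): (3)·(-288.6) = -865.8 kcal/mol
equation 2 reversed (Fe2O3(s) must end up as a reactant): +197.0 kcal/mol
By Hess's law, ΔH° = (3)·(-288.6) + (-1)·(-197.0) = -668.8 kcal/mol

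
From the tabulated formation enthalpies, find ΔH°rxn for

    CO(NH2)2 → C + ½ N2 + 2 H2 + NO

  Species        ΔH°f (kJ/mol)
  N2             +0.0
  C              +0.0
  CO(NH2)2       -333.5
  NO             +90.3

ΔH°rxn = 423.8 kJ/mol

ΔH°rxn = Σ nΔHf°(products) − Σ nΔHf°(reactants).
Products: 1·(+0.0) + 1/2·(+0.0) + 2·(+0.0) + 1·(+90.3) = +90.3
Reactants: 1·(-333.5) = -333.5
ΔH°rxn = (+90.3) − (-333.5) = 423.8 kJ/mol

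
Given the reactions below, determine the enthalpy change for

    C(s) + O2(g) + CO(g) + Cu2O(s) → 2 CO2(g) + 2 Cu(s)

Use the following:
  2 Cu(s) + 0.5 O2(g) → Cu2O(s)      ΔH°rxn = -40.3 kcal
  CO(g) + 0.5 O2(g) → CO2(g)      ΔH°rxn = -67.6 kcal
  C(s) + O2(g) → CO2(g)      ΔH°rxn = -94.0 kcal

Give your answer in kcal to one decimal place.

equation 1 reversed: +40.3 kcal
equation 2 as written: -67.6 kcal
equation 3 as written: -94.0 kcal
ΔH°rxn = (-1)·(-40.3) + (1)·(-67.6) + (1)·(-94.0) = -121.3 kcal

ΔH°rxn = -121.3 kcal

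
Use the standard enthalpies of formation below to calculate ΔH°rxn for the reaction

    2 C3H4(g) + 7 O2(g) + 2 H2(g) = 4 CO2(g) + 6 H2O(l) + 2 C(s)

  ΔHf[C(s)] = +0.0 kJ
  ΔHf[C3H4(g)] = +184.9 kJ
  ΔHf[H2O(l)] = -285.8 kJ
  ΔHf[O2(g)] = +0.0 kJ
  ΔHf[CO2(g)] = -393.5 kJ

ΔH°rxn = -3658.6 kJ

Products: 4·(-393.5) + 6·(-285.8) + 2·(+0.0) = -3288.8
Reactants: 2·(+184.9) + 7·(+0.0) + 2·(+0.0) = +369.8
ΔH°rxn = (-3288.8) − (+369.8) = -3658.6 kJ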